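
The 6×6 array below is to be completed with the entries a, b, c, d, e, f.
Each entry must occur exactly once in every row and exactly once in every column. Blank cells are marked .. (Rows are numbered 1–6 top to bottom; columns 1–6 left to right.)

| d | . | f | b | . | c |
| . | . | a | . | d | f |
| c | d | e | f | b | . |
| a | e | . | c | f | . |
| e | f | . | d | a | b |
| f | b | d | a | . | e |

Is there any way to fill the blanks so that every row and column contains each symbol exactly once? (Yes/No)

Yes

No row or column among the givens repeats a symbol, and propagating forced cells runs into no contradiction.
One valid completion exists (for instance, d a f b e c / b c a e d f / c d e f b a / a e b c f d / e f c d a b / f b d a c e).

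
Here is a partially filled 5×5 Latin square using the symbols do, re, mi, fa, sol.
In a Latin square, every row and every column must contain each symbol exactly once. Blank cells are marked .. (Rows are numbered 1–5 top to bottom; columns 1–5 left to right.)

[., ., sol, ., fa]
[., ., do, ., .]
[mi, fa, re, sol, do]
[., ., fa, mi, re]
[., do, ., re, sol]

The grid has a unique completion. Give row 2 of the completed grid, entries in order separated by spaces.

Row 2, column 4: row 2 has {do} and column 4 has {re, mi, sol}, leaving only fa.
Row 2, column 5: row 2 has {do, fa} and column 5 has {do, re, fa, sol}, leaving only mi.
Row 1, column 4: row 1 has {fa, sol} and column 4 has {re, mi, fa, sol}, leaving only do.
Row 1, column 1: row 1 has {do, fa, sol} and column 1 has {mi}, leaving only re.
Row 2, column 1: row 2 has {do, mi, fa} and column 1 has {re, mi}, leaving only sol.
Row 2, column 2: row 2 has {do, mi, fa, sol} and column 2 has {do, fa}, leaving only re.
So row 2 reads: sol re do fa mi.

sol re do fa mi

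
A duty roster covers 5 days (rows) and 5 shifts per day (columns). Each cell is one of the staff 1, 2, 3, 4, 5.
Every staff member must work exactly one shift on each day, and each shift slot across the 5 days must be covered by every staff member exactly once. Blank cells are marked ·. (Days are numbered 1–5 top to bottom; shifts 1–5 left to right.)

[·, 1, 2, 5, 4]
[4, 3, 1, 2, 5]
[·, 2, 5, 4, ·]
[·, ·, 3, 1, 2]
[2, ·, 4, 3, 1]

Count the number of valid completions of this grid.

Day 1, shift 1: eliminating its day and shift leaves {3}.
Day 3, shift 1: eliminating its day and shift leaves {1, 3}.
Day 3, shift 5: eliminating its day and shift leaves {3}.
Day 4, shift 1: eliminating its day and shift leaves {5}.
Day 4, shift 2: eliminating its day and shift leaves {4, 5}.
Day 5, shift 2: eliminating its day and shift leaves {5}.
Only one assignment across all blanks avoids any day or shift repeat, giving 1 completion.

1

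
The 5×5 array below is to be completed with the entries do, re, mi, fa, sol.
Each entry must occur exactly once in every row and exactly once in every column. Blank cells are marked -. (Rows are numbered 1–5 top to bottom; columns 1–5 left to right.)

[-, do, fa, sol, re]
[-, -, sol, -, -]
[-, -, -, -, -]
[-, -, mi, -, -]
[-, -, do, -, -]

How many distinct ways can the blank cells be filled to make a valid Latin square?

Row 1, column 1: eliminating its row and column leaves {mi}.
Row 2, column 1: eliminating its row and column leaves {do, re, mi, fa}.
Row 2, column 2: eliminating its row and column leaves {re, mi, fa}.
Row 2, column 4: eliminating its row and column leaves {do, re, mi, fa}.
Row 2, column 5: eliminating its row and column leaves {do, mi, fa}.
Row 3, column 1: eliminating its row and column leaves {do, re, mi, fa, sol}.
Row 3, column 2: eliminating its row and column leaves {re, mi, fa, sol}.
Row 3, column 3: eliminating its row and column leaves {re}.
Row 3, column 4: eliminating its row and column leaves {do, re, mi, fa}.
Row 3, column 5: eliminating its row and column leaves {do, mi, fa, sol}.
Row 4, column 1: eliminating its row and column leaves {do, re, fa, sol}.
Row 4, column 2: eliminating its row and column leaves {re, fa, sol}.
Row 4, column 4: eliminating its row and column leaves {do, re, fa}.
Row 4, column 5: eliminating its row and column leaves {do, fa, sol}.
Row 5, column 1: eliminating its row and column leaves {re, mi, fa, sol}.
Row 5, column 2: eliminating its row and column leaves {re, mi, fa, sol}.
Row 5, column 4: eliminating its row and column leaves {re, mi, fa}.
Row 5, column 5: eliminating its row and column leaves {mi, fa, sol}.
Enumerating the assignments across these blanks that avoid any row or column repeat gives 56 completions.

56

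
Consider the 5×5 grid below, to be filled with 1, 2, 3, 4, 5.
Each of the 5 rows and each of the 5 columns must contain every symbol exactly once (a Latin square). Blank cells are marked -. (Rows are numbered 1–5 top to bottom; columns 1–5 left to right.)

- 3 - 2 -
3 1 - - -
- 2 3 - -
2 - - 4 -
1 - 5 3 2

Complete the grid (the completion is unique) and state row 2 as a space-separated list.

Row 2, column 4: row 2 has {1, 3} and column 4 has {2, 3, 4}, leaving only 5.
Row 2, column 5: row 2 has {1, 3, 5} and column 5 has {2}, leaving only 4.
Row 2, column 3: row 2 has {1, 3, 4, 5} and column 3 has {3, 5}, leaving only 2.
So row 2 reads: 3 1 2 5 4.

3 1 2 5 4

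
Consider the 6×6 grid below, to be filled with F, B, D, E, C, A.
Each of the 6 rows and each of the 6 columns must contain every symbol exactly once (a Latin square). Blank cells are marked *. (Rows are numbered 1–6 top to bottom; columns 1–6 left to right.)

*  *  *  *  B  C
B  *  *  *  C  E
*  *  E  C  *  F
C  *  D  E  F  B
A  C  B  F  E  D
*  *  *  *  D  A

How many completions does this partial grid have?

3

Row 1, column 1: eliminating its row and column leaves {F, D, E}.
Row 1, column 2: eliminating its row and column leaves {F, D, E, A}.
Row 1, column 3: eliminating its row and column leaves {F, A}.
Row 1, column 4: eliminating its row and column leaves {D, A}.
Row 2, column 2: eliminating its row and column leaves {F, D, A}.
Row 2, column 3: eliminating its row and column leaves {F, A}.
Row 2, column 4: eliminating its row and column leaves {D, A}.
Row 3, column 1: eliminating its row and column leaves {D}.
Row 3, column 2: eliminating its row and column leaves {B, D, A}.
Row 3, column 5: eliminating its row and column leaves {A}.
Row 4, column 2: eliminating its row and column leaves {A}.
Row 6, column 1: eliminating its row and column leaves {F, E}.
Row 6, column 2: eliminating its row and column leaves {F, B, E}.
Row 6, column 3: eliminating its row and column leaves {F, C}.
Row 6, column 4: eliminating its row and column leaves {B}.
Enumerating the assignments across these blanks that avoid any row or column repeat gives 3 completions.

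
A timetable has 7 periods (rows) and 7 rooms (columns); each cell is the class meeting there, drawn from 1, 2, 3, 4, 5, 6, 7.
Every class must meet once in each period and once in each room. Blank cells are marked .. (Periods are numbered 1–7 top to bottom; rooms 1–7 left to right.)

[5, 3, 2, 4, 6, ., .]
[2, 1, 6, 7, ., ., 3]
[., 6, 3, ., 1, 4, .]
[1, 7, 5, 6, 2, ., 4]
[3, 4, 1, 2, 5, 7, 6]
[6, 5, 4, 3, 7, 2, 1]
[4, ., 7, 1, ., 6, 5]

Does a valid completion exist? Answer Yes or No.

No period or room among the givens repeats a symbol, and propagating forced cells runs into no contradiction.
One valid completion exists (for instance, 5 3 2 4 6 1 7 / 2 1 6 7 4 5 3 / 7 6 3 5 1 4 2 / 1 7 5 6 2 3 4 / 3 4 1 2 5 7 6 / 6 5 4 3 7 2 1 / 4 2 7 1 3 6 5).

Yes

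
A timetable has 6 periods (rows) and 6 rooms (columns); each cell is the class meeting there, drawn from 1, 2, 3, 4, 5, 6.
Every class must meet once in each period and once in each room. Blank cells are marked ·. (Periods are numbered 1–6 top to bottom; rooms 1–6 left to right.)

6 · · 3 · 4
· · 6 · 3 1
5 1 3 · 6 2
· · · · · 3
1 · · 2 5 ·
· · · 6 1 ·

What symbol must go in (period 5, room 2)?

Period 1, room 5: period 1 has {3, 4, 6} and room 5 has {1, 3, 5, 6}, leaving only 2.
Period 1, room 2: period 1 has {2, 3, 4, 6} and room 2 has {1}, leaving only 5.
Period 1, room 3: period 1 has {2, 3, 4, 5, 6} and room 3 has {3, 6}, leaving only 1.
Period 3, room 4: period 3 has {1, 2, 3, 5, 6} and room 4 has {2, 3, 6}, leaving only 4.
Period 2, room 4: period 2 has {1, 3, 6} and room 4 has {2, 3, 4, 6}, leaving only 5.
Period 4, room 4: period 4 has {3} and room 4 has {2, 3, 4, 5, 6}, leaving only 1.
Period 4, room 5: period 4 has {1, 3} and room 5 has {1, 2, 3, 5, 6}, leaving only 4.
Period 4, room 1: period 4 has {1, 3, 4} and room 1 has {1, 5, 6}, leaving only 2.
Period 2, room 1: period 2 has {1, 3, 5, 6} and room 1 has {1, 2, 5, 6}, leaving only 4.
Period 2, room 2: period 2 has {1, 3, 4, 5, 6} and room 2 has {1, 5}, leaving only 2.
Period 4, room 2: period 4 has {1, 2, 3, 4} and room 2 has {1, 2, 5}, leaving only 6.
Period 4, room 3: period 4 has {1, 2, 3, 4, 6} and room 3 has {1, 3, 6}, leaving only 5.
Period 5, room 3: period 5 has {1, 2, 5} and room 3 has {1, 3, 5, 6}, leaving only 4.
Period 5 already has {1, 2, 4, 5} and room 2 already has {1, 2, 5, 6}, so period 5, room 2 must be 3.

3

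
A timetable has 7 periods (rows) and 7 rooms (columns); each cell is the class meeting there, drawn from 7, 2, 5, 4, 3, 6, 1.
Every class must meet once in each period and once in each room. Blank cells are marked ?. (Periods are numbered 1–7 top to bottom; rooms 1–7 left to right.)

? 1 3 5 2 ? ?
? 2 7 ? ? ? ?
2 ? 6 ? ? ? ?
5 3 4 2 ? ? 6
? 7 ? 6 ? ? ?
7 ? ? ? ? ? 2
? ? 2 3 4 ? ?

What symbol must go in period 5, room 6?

2

Period 5, room 6 is narrowed to {2, 5, 4, 3, 1}.
If it were 5, then period 5, room 7 would be left with no valid symbol.
If it were 4, propagating the remaining blanks reaches a contradiction.
If it were 3, propagating the remaining blanks reaches a contradiction.
If it were 1, then period 5, room 7 would be left with no valid symbol.
So period 5, room 6 must be 2.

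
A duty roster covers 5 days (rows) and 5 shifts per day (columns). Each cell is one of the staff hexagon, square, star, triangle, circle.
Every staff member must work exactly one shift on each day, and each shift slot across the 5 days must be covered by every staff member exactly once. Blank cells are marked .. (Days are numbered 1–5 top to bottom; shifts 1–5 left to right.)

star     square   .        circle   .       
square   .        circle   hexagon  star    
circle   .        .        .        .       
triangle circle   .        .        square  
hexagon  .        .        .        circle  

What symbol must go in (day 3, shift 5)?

triangle

Day 2, shift 2: day 2 has {hexagon, square, star, circle} and shift 2 has {square, circle}, leaving only triangle.
Day 4, shift 4: day 4 has {square, triangle, circle} and shift 4 has {hexagon, circle}, leaving only star.
Day 4, shift 3: day 4 has {square, star, triangle, circle} and shift 3 has {circle}, leaving only hexagon.
Day 1, shift 3: day 1 has {square, star, circle} and shift 3 has {hexagon, circle}, leaving only triangle.
Day 1, shift 5: day 1 has {square, star, triangle, circle} and shift 5 has {square, star, circle}, leaving only hexagon.
Day 3 already has {circle} and shift 5 already has {hexagon, square, star, circle}, so day 3, shift 5 must be triangle.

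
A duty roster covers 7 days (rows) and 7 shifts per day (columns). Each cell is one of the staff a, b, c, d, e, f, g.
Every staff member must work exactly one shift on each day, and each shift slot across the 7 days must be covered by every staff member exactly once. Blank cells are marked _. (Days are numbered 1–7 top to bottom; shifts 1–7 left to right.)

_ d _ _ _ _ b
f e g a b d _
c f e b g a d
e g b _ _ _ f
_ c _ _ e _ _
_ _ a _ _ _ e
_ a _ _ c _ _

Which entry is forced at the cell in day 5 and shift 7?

Day 2, shift 7: day 2 has {a, b, d, e, f, g} and shift 7 has {b, d, e, f}, leaving only c.
Day 4, shift 6: day 4 has {b, e, f, g} and shift 6 has {a, d}, leaving only c.
Day 4, shift 4: day 4 has {b, c, e, f, g} and shift 4 has {a, b}, leaving only d.
Day 4, shift 5: day 4 has {b, c, d, e, f, g} and shift 5 has {b, c, e, g}, leaving only a.
Day 1, shift 5: day 1 has {b, d} and shift 5 has {a, b, c, e, g}, leaving only f.
Day 1, shift 3: day 1 has {b, d, f} and shift 3 has {a, b, e, g}, leaving only c.
Day 6, shift 2: day 6 has {a, e} and shift 2 has {a, c, d, e, f, g}, leaving only b.
Day 6, shift 5: day 6 has {a, b, e} and shift 5 has {a, b, c, e, f, g}, leaving only d.
Day 6, shift 1: day 6 has {a, b, d, e} and shift 1 has {c, e, f}, leaving only g.
Day 1, shift 1: day 1 has {b, c, d, f} and shift 1 has {c, e, f, g}, leaving only a.
Day 6, shift 6: day 6 has {a, b, d, e, g} and shift 6 has {a, c, d}, leaving only f.
Day 6, shift 4: day 6 has {a, b, d, e, f, g} and shift 4 has {a, b, d}, leaving only c.
Day 7, shift 7: day 7 has {a, c} and shift 7 has {b, c, d, e, f}, leaving only g.
Day 5 already has {c, e} and shift 7 already has {b, c, d, e, f, g}, so day 5, shift 7 must be a.

a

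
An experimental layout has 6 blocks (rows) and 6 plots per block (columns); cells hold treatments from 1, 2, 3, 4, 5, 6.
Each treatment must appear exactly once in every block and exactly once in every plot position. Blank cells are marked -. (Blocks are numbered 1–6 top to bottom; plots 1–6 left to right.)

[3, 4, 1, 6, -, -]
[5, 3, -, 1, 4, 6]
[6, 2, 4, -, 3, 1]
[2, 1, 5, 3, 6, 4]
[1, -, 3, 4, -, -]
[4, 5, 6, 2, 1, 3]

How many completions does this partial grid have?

Block 1, plot 5: eliminating its block and plot leaves {2, 5}.
Block 1, plot 6: eliminating its block and plot leaves {2, 5}.
Block 2, plot 3: eliminating its block and plot leaves {2}.
Block 3, plot 4: eliminating its block and plot leaves {5}.
Block 5, plot 2: eliminating its block and plot leaves {6}.
Block 5, plot 5: eliminating its block and plot leaves {2, 5}.
Block 5, plot 6: eliminating its block and plot leaves {2, 5}.
Enumerating the assignments across these blanks that avoid any block or plot repeat gives 2 completions.

2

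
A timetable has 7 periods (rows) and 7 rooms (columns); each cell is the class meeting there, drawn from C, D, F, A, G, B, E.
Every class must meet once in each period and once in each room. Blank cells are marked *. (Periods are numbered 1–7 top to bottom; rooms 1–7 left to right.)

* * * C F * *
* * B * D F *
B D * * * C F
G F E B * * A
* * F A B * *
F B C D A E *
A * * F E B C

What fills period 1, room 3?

G

Period 3, room 5: period 3 has {C, D, F, B} and room 5 has {D, F, A, B, E}, leaving only G.
Period 3, room 3: period 3 has {C, D, F, G, B} and room 3 has {C, F, B, E}, leaving only A.
Period 3, room 4: period 3 has {C, D, F, A, G, B} and room 4 has {C, D, F, A, B}, leaving only E.
Period 2, room 4: period 2 has {D, F, B} and room 4 has {C, D, F, A, B, E}, leaving only G.
Period 2, room 7: period 2 has {D, F, G, B} and room 7 has {C, F, A}, leaving only E.
Period 2, room 1: period 2 has {D, F, G, B, E} and room 1 has {F, A, G, B}, leaving only C.
Period 2, room 2: period 2 has {C, D, F, G, B, E} and room 2 has {D, F, B}, leaving only A.
Period 4, room 5: period 4 has {F, A, G, B, E} and room 5 has {D, F, A, G, B, E}, leaving only C.
Period 4, room 6: period 4 has {C, F, A, G, B, E} and room 6 has {C, F, B, E}, leaving only D.
Period 5, room 6: period 5 has {F, A, B} and room 6 has {C, D, F, B, E}, leaving only G.
Period 1, room 6: period 1 has {C, F} and room 6 has {C, D, F, G, B, E}, leaving only A.
Period 5, room 7: period 5 has {F, A, G, B} and room 7 has {C, F, A, E}, leaving only D.
Period 5, room 1: period 5 has {D, F, A, G, B} and room 1 has {C, F, A, G, B}, leaving only E.
Period 1, room 1: period 1 has {C, F, A} and room 1 has {C, F, A, G, B, E}, leaving only D.
Period 1 already has {C, D, F, A} and room 3 already has {C, F, A, B, E}, so period 1, room 3 must be G.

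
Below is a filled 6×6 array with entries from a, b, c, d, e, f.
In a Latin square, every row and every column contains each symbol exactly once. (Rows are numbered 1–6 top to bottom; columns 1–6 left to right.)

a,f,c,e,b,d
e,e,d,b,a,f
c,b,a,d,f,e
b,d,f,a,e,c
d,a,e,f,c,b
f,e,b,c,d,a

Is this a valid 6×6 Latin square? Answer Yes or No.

No

Row 2 contains e twice (at columns 1 and 2), so it is not a permutation.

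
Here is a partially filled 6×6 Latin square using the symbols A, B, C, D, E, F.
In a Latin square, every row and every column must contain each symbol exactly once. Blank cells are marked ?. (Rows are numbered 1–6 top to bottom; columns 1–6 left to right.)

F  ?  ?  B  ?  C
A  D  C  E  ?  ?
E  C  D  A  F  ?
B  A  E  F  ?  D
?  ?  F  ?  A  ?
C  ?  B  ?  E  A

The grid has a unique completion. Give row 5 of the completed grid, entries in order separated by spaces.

Row 5, column 1: row 5 has {A, F} and column 1 has {A, B, C, E, F}, leaving only D.
Row 5, column 4: row 5 has {A, D, F} and column 4 has {A, B, E, F}, leaving only C.
Row 1, column 2: row 1 has {B, C, F} and column 2 has {A, C, D}, leaving only E.
Row 5, column 2: row 5 has {A, C, D, F} and column 2 has {A, C, D, E}, leaving only B.
Row 5, column 6: row 5 has {A, B, C, D, F} and column 6 has {A, C, D}, leaving only E.
So row 5 reads: D B F C A E.

D B F C A E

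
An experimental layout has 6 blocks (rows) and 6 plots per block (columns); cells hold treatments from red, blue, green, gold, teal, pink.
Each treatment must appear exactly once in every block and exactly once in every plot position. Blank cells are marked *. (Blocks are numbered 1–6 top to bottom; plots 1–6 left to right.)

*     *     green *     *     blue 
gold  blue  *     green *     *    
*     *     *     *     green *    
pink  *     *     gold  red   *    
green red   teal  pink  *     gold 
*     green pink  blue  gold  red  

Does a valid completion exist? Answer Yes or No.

No block or plot among the givens repeats a symbol, and propagating forced cells runs into no contradiction.
One valid completion exists (for instance, red gold green teal pink blue / gold blue red green teal pink / blue pink gold red green teal / pink teal blue gold red green / green red teal pink blue gold / teal green pink blue gold red).

Yes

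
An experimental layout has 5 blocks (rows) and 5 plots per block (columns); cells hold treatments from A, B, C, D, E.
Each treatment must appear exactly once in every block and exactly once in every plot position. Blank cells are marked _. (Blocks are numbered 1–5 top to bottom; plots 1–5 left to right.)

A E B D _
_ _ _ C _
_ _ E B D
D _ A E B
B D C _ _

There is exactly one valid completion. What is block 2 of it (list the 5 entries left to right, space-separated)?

Block 2, plot 1: block 2 has {C} and plot 1 has {A, B, D}, leaving only E.
Block 2, plot 3: block 2 has {C, E} and plot 3 has {A, B, C, E}, leaving only D.
Block 2, plot 5: block 2 has {C, D, E} and plot 5 has {B, D}, leaving only A.
Block 2, plot 2: block 2 has {A, C, D, E} and plot 2 has {D, E}, leaving only B.
So block 2 reads: E B D C A.

E B D C A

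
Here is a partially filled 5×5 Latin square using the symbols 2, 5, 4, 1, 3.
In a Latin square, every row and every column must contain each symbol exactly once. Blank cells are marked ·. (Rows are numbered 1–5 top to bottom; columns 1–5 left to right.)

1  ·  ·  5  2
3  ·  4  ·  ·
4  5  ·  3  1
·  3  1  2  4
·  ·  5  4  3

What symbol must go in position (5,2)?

1

Row 1, column 2: row 1 has {2, 5, 1} and column 2 has {5, 3}, leaving only 4.
Row 1, column 3: row 1 has {2, 5, 4, 1} and column 3 has {5, 4, 1}, leaving only 3.
Row 2, column 4: row 2 has {4, 3} and column 4 has {2, 5, 4, 3}, leaving only 1.
Row 2, column 2: row 2 has {4, 1, 3} and column 2 has {5, 4, 3}, leaving only 2.
Row 5 already has {5, 4, 3} and column 2 already has {2, 5, 4, 3}, so row 5, column 2 must be 1.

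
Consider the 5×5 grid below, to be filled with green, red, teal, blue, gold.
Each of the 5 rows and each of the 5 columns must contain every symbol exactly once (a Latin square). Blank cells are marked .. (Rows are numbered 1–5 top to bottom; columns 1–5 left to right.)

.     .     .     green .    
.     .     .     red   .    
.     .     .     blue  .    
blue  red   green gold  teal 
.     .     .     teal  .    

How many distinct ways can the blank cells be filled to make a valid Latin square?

56

Row 1, column 1: eliminating its row and column leaves {red, teal, gold}.
Row 1, column 2: eliminating its row and column leaves {teal, blue, gold}.
Row 1, column 3: eliminating its row and column leaves {red, teal, blue, gold}.
Row 1, column 5: eliminating its row and column leaves {red, blue, gold}.
Row 2, column 1: eliminating its row and column leaves {green, teal, gold}.
Row 2, column 2: eliminating its row and column leaves {green, teal, blue, gold}.
Row 2, column 3: eliminating its row and column leaves {teal, blue, gold}.
Row 2, column 5: eliminating its row and column leaves {green, blue, gold}.
Row 3, column 1: eliminating its row and column leaves {green, red, teal, gold}.
Row 3, column 2: eliminating its row and column leaves {green, teal, gold}.
Row 3, column 3: eliminating its row and column leaves {red, teal, gold}.
Row 3, column 5: eliminating its row and column leaves {green, red, gold}.
Row 5, column 1: eliminating its row and column leaves {green, red, gold}.
Row 5, column 2: eliminating its row and column leaves {green, blue, gold}.
Row 5, column 3: eliminating its row and column leaves {red, blue, gold}.
Row 5, column 5: eliminating its row and column leaves {green, red, blue, gold}.
Enumerating the assignments across these blanks that avoid any row or column repeat gives 56 completions.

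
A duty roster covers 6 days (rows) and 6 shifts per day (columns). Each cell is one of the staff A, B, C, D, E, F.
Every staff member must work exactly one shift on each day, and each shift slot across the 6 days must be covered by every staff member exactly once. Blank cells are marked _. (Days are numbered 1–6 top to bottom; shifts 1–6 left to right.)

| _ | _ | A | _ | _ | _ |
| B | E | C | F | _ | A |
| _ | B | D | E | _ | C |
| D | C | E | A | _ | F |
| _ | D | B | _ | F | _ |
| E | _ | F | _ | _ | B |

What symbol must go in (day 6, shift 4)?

Day 1, shift 2: day 1 has {A} and shift 2 has {B, C, D, E}, leaving only F.
Day 1, shift 1: day 1 has {A, F} and shift 1 has {B, D, E}, leaving only C.
Day 2, shift 5: day 2 has {A, B, C, E, F} and shift 5 has {F}, leaving only D.
Day 3, shift 5: day 3 has {B, C, D, E} and shift 5 has {D, F}, leaving only A.
Day 3, shift 1: day 3 has {A, B, C, D, E} and shift 1 has {B, C, D, E}, leaving only F.
Day 4, shift 5: day 4 has {A, C, D, E, F} and shift 5 has {A, D, F}, leaving only B.
Day 1, shift 5: day 1 has {A, C, F} and shift 5 has {A, B, D, F}, leaving only E.
Day 1, shift 6: day 1 has {A, C, E, F} and shift 6 has {A, B, C, F}, leaving only D.
Day 1, shift 4: day 1 has {A, C, D, E, F} and shift 4 has {A, E, F}, leaving only B.
Day 5, shift 1: day 5 has {B, D, F} and shift 1 has {B, C, D, E, F}, leaving only A.
Day 5, shift 4: day 5 has {A, B, D, F} and shift 4 has {A, B, E, F}, leaving only C.
Day 6 already has {B, E, F} and shift 4 already has {A, B, C, E, F}, so day 6, shift 4 must be D.

D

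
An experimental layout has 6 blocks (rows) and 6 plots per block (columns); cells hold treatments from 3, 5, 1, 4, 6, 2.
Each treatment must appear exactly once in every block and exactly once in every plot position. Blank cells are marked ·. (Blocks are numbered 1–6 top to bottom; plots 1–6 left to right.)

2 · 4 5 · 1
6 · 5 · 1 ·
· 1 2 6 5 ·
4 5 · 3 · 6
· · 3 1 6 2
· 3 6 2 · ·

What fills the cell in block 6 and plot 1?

Block 1, plot 2: block 1 has {5, 1, 4, 2} and plot 2 has {3, 5, 1}, leaving only 6.
Block 1, plot 5: block 1 has {5, 1, 4, 6, 2} and plot 5 has {5, 1, 6}, leaving only 3.
Block 2, plot 4: block 2 has {5, 1, 6} and plot 4 has {3, 5, 1, 6, 2}, leaving only 4.
Block 2, plot 2: block 2 has {5, 1, 4, 6} and plot 2 has {3, 5, 1, 6}, leaving only 2.
Block 2, plot 6: block 2 has {5, 1, 4, 6, 2} and plot 6 has {1, 6, 2}, leaving only 3.
Block 3, plot 1: block 3 has {5, 1, 6, 2} and plot 1 has {4, 6, 2}, leaving only 3.
Block 3, plot 6: block 3 has {3, 5, 1, 6, 2} and plot 6 has {3, 1, 6, 2}, leaving only 4.
Block 4, plot 3: block 4 has {3, 5, 4, 6} and plot 3 has {3, 5, 4, 6, 2}, leaving only 1.
Block 4, plot 5: block 4 has {3, 5, 1, 4, 6} and plot 5 has {3, 5, 1, 6}, leaving only 2.
Block 5, plot 1: block 5 has {3, 1, 6, 2} and plot 1 has {3, 4, 6, 2}, leaving only 5.
Block 6 already has {3, 6, 2} and plot 1 already has {3, 5, 4, 6, 2}, so block 6, plot 1 must be 1.

1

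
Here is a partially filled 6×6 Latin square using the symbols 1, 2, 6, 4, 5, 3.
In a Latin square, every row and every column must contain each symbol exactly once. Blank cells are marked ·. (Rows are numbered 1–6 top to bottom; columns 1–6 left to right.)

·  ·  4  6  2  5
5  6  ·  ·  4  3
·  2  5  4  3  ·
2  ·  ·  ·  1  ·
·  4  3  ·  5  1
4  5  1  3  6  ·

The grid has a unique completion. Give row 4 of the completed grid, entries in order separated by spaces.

2 3 6 5 1 4

Row 4, column 2: row 4 has {1, 2} and column 2 has {2, 6, 4, 5}, leaving only 3.
Row 4, column 3: row 4 has {1, 2, 3} and column 3 has {1, 4, 5, 3}, leaving only 6.
Row 4, column 4: row 4 has {1, 2, 6, 3} and column 4 has {6, 4, 3}, leaving only 5.
Row 4, column 6: row 4 has {1, 2, 6, 5, 3} and column 6 has {1, 5, 3}, leaving only 4.
So row 4 reads: 2 3 6 5 1 4.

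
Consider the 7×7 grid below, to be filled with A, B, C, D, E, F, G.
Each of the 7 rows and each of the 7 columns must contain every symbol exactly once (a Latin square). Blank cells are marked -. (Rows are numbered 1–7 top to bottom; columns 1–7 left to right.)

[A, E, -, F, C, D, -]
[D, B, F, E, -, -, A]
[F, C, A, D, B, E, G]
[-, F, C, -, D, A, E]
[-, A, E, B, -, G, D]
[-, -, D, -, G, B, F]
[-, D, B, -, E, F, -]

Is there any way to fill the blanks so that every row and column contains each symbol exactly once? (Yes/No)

No

Row 2, column 5: row 2 together with column 5 already contain {A, B, C, D, E, F, G} — every symbol — so nothing can go there. The grid has no valid completion.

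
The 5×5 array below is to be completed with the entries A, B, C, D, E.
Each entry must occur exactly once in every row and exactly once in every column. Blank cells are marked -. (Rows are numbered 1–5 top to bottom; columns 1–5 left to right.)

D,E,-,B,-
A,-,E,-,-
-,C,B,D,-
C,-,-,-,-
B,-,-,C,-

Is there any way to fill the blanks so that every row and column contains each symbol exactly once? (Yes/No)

Row 2, column 4: row 2 together with column 4 already contain {A, B, C, D, E} — every symbol — so nothing can go there. The grid has no valid completion.

No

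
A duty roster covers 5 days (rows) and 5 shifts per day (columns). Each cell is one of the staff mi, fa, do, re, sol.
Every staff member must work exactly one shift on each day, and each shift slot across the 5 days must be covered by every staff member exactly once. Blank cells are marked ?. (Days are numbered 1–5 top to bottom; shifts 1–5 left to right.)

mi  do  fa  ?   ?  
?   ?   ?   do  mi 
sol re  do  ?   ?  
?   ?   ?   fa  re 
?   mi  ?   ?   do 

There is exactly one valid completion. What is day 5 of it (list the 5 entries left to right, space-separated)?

fa mi re sol do

Day 1, shift 5: day 1 has {mi, fa, do} and shift 5 has {mi, do, re}, leaving only sol.
Day 1, shift 4: day 1 has {mi, fa, do, sol} and shift 4 has {fa, do}, leaving only re.
Day 5, shift 4: day 5 has {mi, do} and shift 4 has {fa, do, re}, leaving only sol.
Day 5, shift 3: day 5 has {mi, do, sol} and shift 3 has {fa, do}, leaving only re.
Day 5, shift 1: day 5 has {mi, do, re, sol} and shift 1 has {mi, sol}, leaving only fa.
So day 5 reads: fa mi re sol do.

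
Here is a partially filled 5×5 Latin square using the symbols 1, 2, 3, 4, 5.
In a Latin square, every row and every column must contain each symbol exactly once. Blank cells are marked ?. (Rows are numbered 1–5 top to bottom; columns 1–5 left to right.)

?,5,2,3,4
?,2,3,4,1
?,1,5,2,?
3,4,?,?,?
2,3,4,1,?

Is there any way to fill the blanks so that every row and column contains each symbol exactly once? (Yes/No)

No row or column among the givens repeats a symbol, and propagating forced cells runs into no contradiction.
One valid completion exists (for instance, 1 5 2 3 4 / 5 2 3 4 1 / 4 1 5 2 3 / 3 4 1 5 2 / 2 3 4 1 5).

Yes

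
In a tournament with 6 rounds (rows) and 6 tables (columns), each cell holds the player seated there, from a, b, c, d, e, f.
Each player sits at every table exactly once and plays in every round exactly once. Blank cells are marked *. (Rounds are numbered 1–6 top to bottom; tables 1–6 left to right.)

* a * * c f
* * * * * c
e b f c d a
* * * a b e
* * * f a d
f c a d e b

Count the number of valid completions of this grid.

Round 1, table 1: eliminating its round and table leaves {b, d}.
Round 1, table 3: eliminating its round and table leaves {b, d, e}.
Round 1, table 4: eliminating its round and table leaves {b, e}.
Round 2, table 1: eliminating its round and table leaves {a, b, d}.
Round 2, table 2: eliminating its round and table leaves {d, e, f}.
Round 2, table 3: eliminating its round and table leaves {b, d, e}.
Round 2, table 4: eliminating its round and table leaves {b, e}.
Round 2, table 5: eliminating its round and table leaves {f}.
Round 4, table 1: eliminating its round and table leaves {c, d}.
Round 4, table 2: eliminating its round and table leaves {d, f}.
Round 4, table 3: eliminating its round and table leaves {c, d}.
Round 5, table 1: eliminating its round and table leaves {b, c}.
Round 5, table 2: eliminating its round and table leaves {e}.
Round 5, table 3: eliminating its round and table leaves {b, c, e}.
Enumerating the assignments across these blanks that avoid any round or table repeat gives 3 completions.

3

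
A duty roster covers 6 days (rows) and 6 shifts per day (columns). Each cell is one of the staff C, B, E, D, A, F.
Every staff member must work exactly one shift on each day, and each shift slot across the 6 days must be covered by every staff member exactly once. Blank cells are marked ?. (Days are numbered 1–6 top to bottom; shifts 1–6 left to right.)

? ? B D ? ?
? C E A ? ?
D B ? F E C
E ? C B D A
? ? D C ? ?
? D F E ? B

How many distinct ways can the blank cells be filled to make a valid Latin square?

Day 1, shift 1: eliminating its day and shift leaves {C, A, F}.
Day 1, shift 2: eliminating its day and shift leaves {E, A, F}.
Day 1, shift 5: eliminating its day and shift leaves {C, A, F}.
Day 1, shift 6: eliminating its day and shift leaves {E, F}.
Day 2, shift 1: eliminating its day and shift leaves {B, F}.
Day 2, shift 5: eliminating its day and shift leaves {B, F}.
Day 2, shift 6: eliminating its day and shift leaves {D, F}.
Day 3, shift 3: eliminating its day and shift leaves {A}.
Day 4, shift 2: eliminating its day and shift leaves {F}.
Day 5, shift 1: eliminating its day and shift leaves {B, A, F}.
Day 5, shift 2: eliminating its day and shift leaves {E, A, F}.
Day 5, shift 5: eliminating its day and shift leaves {B, A, F}.
Day 5, shift 6: eliminating its day and shift leaves {E, F}.
Day 6, shift 1: eliminating its day and shift leaves {C, A}.
Day 6, shift 5: eliminating its day and shift leaves {C, A}.
Enumerating the assignments across these blanks that avoid any day or shift repeat gives 6 completions.

6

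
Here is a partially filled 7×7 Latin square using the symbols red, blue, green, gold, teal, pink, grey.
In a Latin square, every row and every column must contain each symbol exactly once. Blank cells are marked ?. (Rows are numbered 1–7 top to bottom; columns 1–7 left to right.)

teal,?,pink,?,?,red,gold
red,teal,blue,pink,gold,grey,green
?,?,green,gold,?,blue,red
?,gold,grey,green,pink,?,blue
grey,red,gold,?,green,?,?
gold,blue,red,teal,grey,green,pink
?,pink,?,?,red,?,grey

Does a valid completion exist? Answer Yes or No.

No

Row 4, column 1: row 4 together with column 1 already contain {red, blue, green, gold, teal, pink, grey} — every symbol — so nothing can go there. The grid has no valid completion.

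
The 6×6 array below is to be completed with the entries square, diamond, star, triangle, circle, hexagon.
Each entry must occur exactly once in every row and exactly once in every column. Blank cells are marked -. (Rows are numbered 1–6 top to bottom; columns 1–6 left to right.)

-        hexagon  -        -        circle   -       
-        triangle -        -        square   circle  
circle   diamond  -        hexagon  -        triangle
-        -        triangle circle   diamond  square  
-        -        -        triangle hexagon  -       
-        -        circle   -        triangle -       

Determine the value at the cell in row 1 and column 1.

Row 3, column 5: row 3 has {diamond, triangle, circle, hexagon} and column 5 has {square, diamond, triangle, circle, hexagon}, leaving only star.
Row 3, column 3: row 3 has {diamond, star, triangle, circle, hexagon} and column 3 has {triangle, circle}, leaving only square.
Row 4, column 2: row 4 has {square, diamond, triangle, circle} and column 2 has {diamond, triangle, hexagon}, leaving only star.
Row 4, column 1: row 4 has {square, diamond, star, triangle, circle} and column 1 has {circle}, leaving only hexagon.
Row 6, column 2: row 6 has {triangle, circle} and column 2 has {diamond, star, triangle, hexagon}, leaving only square.
Row 5, column 2: row 5 has {triangle, hexagon} and column 2 has {square, diamond, star, triangle, hexagon}, leaving only circle.
Row 1, column 1 is narrowed to {square, diamond, star, triangle}.
If it were square, propagating the remaining blanks reaches a contradiction.
If it were diamond, then row 1, column 6 would be left with no valid symbol.
If it were star, then row 1, column 6 would be left with no valid symbol.
So row 1, column 1 must be triangle.

triangle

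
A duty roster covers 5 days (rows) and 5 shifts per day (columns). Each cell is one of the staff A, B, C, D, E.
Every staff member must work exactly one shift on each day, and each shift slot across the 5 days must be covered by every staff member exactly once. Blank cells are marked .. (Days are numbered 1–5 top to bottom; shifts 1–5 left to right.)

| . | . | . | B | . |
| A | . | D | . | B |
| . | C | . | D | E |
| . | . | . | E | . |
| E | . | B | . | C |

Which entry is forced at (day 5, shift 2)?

Day 2, shift 2: day 2 has {A, B, D} and shift 2 has {C}, leaving only E.
Day 2, shift 4: day 2 has {A, B, D, E} and shift 4 has {B, D, E}, leaving only C.
Day 3, shift 1: day 3 has {C, D, E} and shift 1 has {A, E}, leaving only B.
Day 3, shift 3: day 3 has {B, C, D, E} and shift 3 has {B, D}, leaving only A.
Day 4, shift 3: day 4 has {E} and shift 3 has {A, B, D}, leaving only C.
Day 1, shift 3: day 1 has {B} and shift 3 has {A, B, C, D}, leaving only E.
Day 4, shift 1: day 4 has {C, E} and shift 1 has {A, B, E}, leaving only D.
Day 1, shift 1: day 1 has {B, E} and shift 1 has {A, B, D, E}, leaving only C.
Day 4, shift 5: day 4 has {C, D, E} and shift 5 has {B, C, E}, leaving only A.
Day 1, shift 5: day 1 has {B, C, E} and shift 5 has {A, B, C, E}, leaving only D.
Day 1, shift 2: day 1 has {B, C, D, E} and shift 2 has {C, E}, leaving only A.
Day 5 already has {B, C, E} and shift 2 already has {A, C, E}, so day 5, shift 2 must be D.

D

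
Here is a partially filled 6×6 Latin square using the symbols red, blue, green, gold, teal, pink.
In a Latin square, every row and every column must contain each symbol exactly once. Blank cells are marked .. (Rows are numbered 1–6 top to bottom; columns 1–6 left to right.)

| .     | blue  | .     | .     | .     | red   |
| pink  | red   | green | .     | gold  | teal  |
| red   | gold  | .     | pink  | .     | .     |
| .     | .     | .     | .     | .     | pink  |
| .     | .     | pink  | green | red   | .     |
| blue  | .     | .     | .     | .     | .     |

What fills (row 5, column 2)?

Row 5 already has {red, green, pink} and column 2 already has {red, blue, gold}, so row 5, column 2 must be teal.

teal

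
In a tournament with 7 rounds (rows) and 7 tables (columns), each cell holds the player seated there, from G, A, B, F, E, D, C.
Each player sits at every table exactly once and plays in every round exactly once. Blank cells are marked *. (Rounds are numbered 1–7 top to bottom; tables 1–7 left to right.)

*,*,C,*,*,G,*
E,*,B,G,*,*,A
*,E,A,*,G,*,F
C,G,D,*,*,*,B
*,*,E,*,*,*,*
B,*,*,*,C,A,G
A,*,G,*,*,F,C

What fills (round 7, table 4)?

D

Round 3, table 1: round 3 has {G, A, F, E} and table 1 has {A, B, E, C}, leaving only D.
Round 1, table 1: round 1 has {G, C} and table 1 has {A, B, E, D, C}, leaving only F.
Round 4, table 6: round 4 has {G, B, D, C} and table 6 has {G, A, F}, leaving only E.
Round 5, table 1: round 5 has {E} and table 1 has {A, B, F, E, D, C}, leaving only G.
Round 5, table 7: round 5 has {G, E} and table 7 has {G, A, B, F, C}, leaving only D.
Round 1, table 7: round 1 has {G, F, C} and table 7 has {G, A, B, F, D, C}, leaving only E.
Round 6, table 3: round 6 has {G, A, B, C} and table 3 has {G, A, B, E, D, C}, leaving only F.
Round 6, table 2: round 6 has {G, A, B, F, C} and table 2 has {G, E}, leaving only D.
Round 6, table 4: round 6 has {G, A, B, F, D, C} and table 4 has {G}, leaving only E.
Round 7, table 2: round 7 has {G, A, F, C} and table 2 has {G, E, D}, leaving only B.
Round 7 already has {G, A, B, F, C} and table 4 already has {G, E}, so round 7, table 4 must be D.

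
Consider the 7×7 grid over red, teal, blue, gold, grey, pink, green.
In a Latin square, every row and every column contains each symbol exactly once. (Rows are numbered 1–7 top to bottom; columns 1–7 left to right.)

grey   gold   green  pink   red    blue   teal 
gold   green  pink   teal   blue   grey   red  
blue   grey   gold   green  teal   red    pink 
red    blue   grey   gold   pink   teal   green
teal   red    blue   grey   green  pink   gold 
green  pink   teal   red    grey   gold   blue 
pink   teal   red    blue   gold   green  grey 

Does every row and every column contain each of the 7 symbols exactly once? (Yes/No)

Yes

Each row is a permutation of the 7 symbols, and so is each column.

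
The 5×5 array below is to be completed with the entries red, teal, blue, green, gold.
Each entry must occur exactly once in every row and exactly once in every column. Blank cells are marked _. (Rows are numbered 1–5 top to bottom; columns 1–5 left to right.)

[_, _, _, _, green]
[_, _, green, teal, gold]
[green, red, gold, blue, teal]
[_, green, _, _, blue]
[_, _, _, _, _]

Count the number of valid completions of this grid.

3

Row 1, column 1: eliminating its row and column leaves {red, teal, blue, gold}.
Row 1, column 2: eliminating its row and column leaves {teal, blue, gold}.
Row 1, column 3: eliminating its row and column leaves {red, teal, blue}.
Row 1, column 4: eliminating its row and column leaves {red, gold}.
Row 2, column 1: eliminating its row and column leaves {red, blue}.
Row 2, column 2: eliminating its row and column leaves {blue}.
Row 4, column 1: eliminating its row and column leaves {red, teal, gold}.
Row 4, column 3: eliminating its row and column leaves {red, teal}.
Row 4, column 4: eliminating its row and column leaves {red, gold}.
Row 5, column 1: eliminating its row and column leaves {red, teal, blue, gold}.
Row 5, column 2: eliminating its row and column leaves {teal, blue, gold}.
Row 5, column 3: eliminating its row and column leaves {red, teal, blue}.
Row 5, column 4: eliminating its row and column leaves {red, green, gold}.
Row 5, column 5: eliminating its row and column leaves {red}.
Enumerating the assignments across these blanks that avoid any row or column repeat gives 3 completions.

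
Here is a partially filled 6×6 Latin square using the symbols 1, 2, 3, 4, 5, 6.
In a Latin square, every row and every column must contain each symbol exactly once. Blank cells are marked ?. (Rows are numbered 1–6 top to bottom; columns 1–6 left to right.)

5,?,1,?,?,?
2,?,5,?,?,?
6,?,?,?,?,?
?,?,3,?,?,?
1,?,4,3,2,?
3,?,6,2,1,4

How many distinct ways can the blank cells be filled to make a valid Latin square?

Row 1, column 2: eliminating its row and column leaves {2, 3, 4, 6}.
Row 1, column 4: eliminating its row and column leaves {4, 6}.
Row 1, column 5: eliminating its row and column leaves {3, 4, 6}.
Row 1, column 6: eliminating its row and column leaves {2, 3, 6}.
Row 2, column 2: eliminating its row and column leaves {1, 3, 4, 6}.
Row 2, column 4: eliminating its row and column leaves {1, 4, 6}.
Row 2, column 5: eliminating its row and column leaves {3, 4, 6}.
Row 2, column 6: eliminating its row and column leaves {1, 3, 6}.
Row 3, column 2: eliminating its row and column leaves {1, 2, 3, 4, 5}.
Row 3, column 3: eliminating its row and column leaves {2}.
Row 3, column 4: eliminating its row and column leaves {1, 4, 5}.
Row 3, column 5: eliminating its row and column leaves {3, 4, 5}.
Row 3, column 6: eliminating its row and column leaves {1, 2, 3, 5}.
Row 4, column 1: eliminating its row and column leaves {4}.
Row 4, column 2: eliminating its row and column leaves {1, 2, 4, 5, 6}.
Row 4, column 4: eliminating its row and column leaves {1, 4, 5, 6}.
Row 4, column 5: eliminating its row and column leaves {4, 5, 6}.
Row 4, column 6: eliminating its row and column leaves {1, 2, 5, 6}.
Row 5, column 2: eliminating its row and column leaves {5, 6}.
Row 5, column 6: eliminating its row and column leaves {5, 6}.
Row 6, column 2: eliminating its row and column leaves {5}.
Enumerating the assignments across these blanks that avoid any row or column repeat gives 14 completions.

14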